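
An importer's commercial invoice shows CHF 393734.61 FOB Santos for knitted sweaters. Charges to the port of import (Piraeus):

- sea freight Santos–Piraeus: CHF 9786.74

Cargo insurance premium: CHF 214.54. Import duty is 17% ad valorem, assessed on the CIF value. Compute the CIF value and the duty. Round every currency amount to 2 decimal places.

CIF = FOB price + freight + insurance
CIF = 393734.61 + 9786.74 + 214.54 = 403735.89
Import duty = 403735.89 × 17% = 68635.10

CIF value: CHF 403735.89; import duty: CHF 68635.10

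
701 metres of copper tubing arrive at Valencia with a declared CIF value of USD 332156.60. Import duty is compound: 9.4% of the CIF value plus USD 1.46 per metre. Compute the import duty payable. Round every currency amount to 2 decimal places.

Import duty: USD 32246.18

Ad valorem component: 332156.60 × 9.4% = 31222.72
Specific component: 701 × 1.46 = 1023.46
Import duty = 31222.72 + 1023.46 = 32246.18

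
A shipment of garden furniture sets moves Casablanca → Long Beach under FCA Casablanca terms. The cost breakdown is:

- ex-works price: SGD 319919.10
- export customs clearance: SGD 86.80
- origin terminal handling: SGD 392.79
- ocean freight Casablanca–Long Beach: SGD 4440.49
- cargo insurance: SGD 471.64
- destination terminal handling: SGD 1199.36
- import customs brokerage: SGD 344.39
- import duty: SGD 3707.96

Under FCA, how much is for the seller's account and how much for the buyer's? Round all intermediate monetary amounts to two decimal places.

Seller: SGD 320005.90; buyer: SGD 10556.63

FCA: the seller delivers export-cleared goods to the carrier; the buyer bears costs from that point.
Seller's account: goods 319919.10 + export clearance 86.80 = 320005.90
Buyer's account: origin terminal 392.79 + freight 4440.49 + insurance 471.64 + destination terminal 1199.36 + brokerage 344.39 + duty 3707.96 = 10556.63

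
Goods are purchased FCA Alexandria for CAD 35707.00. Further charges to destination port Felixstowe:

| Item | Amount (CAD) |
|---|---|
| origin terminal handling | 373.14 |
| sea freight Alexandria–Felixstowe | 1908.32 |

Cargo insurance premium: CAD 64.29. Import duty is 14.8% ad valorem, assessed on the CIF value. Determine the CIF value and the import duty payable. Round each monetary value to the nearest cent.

CIF = FCA price + pre-shipment costs + freight + insurance
CIF = 35707.00 + 373.14 + 1908.32 + 64.29 = 38052.75
Import duty = 38052.75 × 14.8% = 5631.81

CIF value: CAD 38052.75; import duty: CAD 5631.81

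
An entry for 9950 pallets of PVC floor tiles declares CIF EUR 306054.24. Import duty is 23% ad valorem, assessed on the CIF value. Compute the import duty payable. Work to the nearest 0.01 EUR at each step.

Import duty = 306054.24 × 23% = 70392.48

Import duty: EUR 70392.48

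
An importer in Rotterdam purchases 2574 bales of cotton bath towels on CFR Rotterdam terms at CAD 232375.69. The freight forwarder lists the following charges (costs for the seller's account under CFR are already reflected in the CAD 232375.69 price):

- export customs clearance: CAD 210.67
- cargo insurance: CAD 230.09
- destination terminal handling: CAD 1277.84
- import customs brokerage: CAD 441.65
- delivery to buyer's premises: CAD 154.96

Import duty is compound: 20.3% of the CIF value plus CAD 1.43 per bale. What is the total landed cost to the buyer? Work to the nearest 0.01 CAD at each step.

Total landed cost: CAD 285380.02

CFR: the seller pays costs through ocean freight to the destination port, but not insurance.
Already in the invoice (seller's account under CFR): export clearance — exclude.
CIF value = CFR price + insurance = 232375.69 + 230.09 = 232605.78
Ad valorem component: 232605.78 × 20.3% = 47218.97
Specific component: 2574 × 1.43 = 3680.82
Import duty = 47218.97 + 3680.82 = 50899.79
Buyer bears: insurance 230.09 + destination terminal 1277.84 + brokerage 441.65 + delivery 154.96 + duty 50899.79 = 53004.33
Landed cost = invoice 232375.69 + 53004.33 = 285380.02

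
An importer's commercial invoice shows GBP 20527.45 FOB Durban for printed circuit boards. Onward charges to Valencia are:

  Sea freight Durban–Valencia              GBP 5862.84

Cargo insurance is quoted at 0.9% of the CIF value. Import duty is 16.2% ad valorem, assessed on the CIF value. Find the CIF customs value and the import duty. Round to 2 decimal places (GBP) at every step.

Let C be the CIF value. C = FOB price + freight + 0.9% × C
C − 0.9% × C = 20527.45 + 5862.84
0.991 × C = 26390.29
C = 26390.29 / 0.991 = 26629.96
Insurance premium = 0.9% × 26629.96 = 239.67
Import duty = 26629.96 × 16.2% = 4314.05

CIF value: GBP 26629.96; import duty: GBP 4314.05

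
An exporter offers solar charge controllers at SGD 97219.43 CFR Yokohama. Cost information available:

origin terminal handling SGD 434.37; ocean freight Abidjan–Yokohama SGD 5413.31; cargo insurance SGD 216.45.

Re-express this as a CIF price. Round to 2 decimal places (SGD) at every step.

Not relevant to the conversion: freight, origin terminal — on the seller under both CFR and CIF; already in the CFR price and stays in the CIF price.
From CFR to CIF, the seller additionally bears: insurance.
CIF price = 97219.43 + 216.45 = 97435.88

CIF price: SGD 97435.88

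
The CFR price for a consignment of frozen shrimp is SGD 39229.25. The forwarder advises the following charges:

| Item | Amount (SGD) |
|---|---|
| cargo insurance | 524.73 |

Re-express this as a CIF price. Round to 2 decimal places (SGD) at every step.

CIF price: SGD 39753.98

From CFR to CIF, the seller additionally bears: insurance.
CIF price = 39229.25 + 524.73 = 39753.98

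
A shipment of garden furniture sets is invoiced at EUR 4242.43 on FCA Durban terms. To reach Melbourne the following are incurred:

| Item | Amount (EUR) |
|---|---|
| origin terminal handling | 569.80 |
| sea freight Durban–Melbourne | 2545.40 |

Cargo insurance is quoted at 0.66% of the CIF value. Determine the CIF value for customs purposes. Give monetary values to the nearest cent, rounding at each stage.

CIF value: EUR 7406.51

Let C be the CIF value. C = FCA price + pre-shipment costs + freight + 0.66% × C
C − 0.66% × C = 4242.43 + 569.80 + 2545.40
0.9934 × C = 7357.63
C = 7357.63 / 0.9934 = 7406.51
Insurance premium = 0.66% × 7406.51 = 48.88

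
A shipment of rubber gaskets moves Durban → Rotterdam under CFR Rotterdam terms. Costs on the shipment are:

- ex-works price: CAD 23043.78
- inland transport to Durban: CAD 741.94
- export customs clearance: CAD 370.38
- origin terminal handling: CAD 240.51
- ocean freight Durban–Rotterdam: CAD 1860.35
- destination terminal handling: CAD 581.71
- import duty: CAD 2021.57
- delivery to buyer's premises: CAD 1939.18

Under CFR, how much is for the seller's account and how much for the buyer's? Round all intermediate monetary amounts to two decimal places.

CFR: the seller pays costs through ocean freight to the destination port, but not insurance.
Seller's account: goods 23043.78 + inland to port 741.94 + export clearance 370.38 + origin terminal 240.51 + freight 1860.35 = 26256.96
Buyer's account: destination terminal 581.71 + duty 2021.57 + delivery 1939.18 = 4542.46

Seller: CAD 26256.96; buyer: CAD 4542.46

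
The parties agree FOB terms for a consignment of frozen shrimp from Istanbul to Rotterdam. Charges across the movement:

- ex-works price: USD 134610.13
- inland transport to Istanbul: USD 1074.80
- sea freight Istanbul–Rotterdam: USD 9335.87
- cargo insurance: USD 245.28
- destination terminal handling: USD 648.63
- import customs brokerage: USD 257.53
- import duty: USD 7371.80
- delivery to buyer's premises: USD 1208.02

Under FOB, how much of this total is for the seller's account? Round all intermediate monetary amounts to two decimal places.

Seller's account: USD 135684.93

FOB: the seller bears costs until goods are on board at the origin port; the buyer bears freight, insurance and all costs thereafter.
Seller's account: goods 134610.13 + inland to port 1074.80 = 135684.93
Buyer's account: freight 9335.87 + insurance 245.28 + destination terminal 648.63 + brokerage 257.53 + duty 7371.80 + delivery 1208.02 = 19067.13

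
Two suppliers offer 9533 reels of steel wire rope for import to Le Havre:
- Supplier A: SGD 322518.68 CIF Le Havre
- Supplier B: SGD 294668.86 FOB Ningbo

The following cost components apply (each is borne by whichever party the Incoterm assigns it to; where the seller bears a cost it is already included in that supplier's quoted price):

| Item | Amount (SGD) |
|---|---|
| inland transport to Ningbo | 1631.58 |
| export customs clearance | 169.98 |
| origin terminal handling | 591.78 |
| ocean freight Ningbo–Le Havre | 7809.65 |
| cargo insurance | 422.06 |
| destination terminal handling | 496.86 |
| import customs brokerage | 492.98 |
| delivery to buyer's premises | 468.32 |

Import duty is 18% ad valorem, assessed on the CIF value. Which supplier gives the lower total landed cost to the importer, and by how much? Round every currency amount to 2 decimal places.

Supplier A (CIF):
The CIF price already equals the CIF value: 322518.68
Import duty = 322518.68 × 18% = 58053.36
Buyer bears (A): 496.86 + 492.98 + 468.32 = 1458.16
Landed cost (A) = invoice 322518.68 + 1458.16 + duty 58053.36 = 382030.20
Supplier B (FOB):
CIF value = FOB price + freight + insurance = 294668.86 + 7809.65 + 422.06 = 302900.57
Import duty = 302900.57 × 18% = 54522.10
Buyer bears (B): 7809.65 + 422.06 + 496.86 + 492.98 + 468.32 = 9689.87
Landed cost (B) = invoice 294668.86 + 9689.87 + duty 54522.10 = 358880.83
Difference = |382030.20 − 358880.83| = 23149.37

Supplier B is cheaper by SGD 23149.37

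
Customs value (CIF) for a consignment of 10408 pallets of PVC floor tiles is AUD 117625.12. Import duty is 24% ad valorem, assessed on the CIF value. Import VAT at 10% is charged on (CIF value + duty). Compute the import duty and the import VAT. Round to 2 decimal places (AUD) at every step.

Import duty = 117625.12 × 24% = 28230.03
VAT base = CIF + duty = 117625.12 + 28230.03 = 145855.15
Import VAT = 145855.15 × 10% = 14585.52

Import duty: AUD 28230.03; import VAT: AUD 14585.52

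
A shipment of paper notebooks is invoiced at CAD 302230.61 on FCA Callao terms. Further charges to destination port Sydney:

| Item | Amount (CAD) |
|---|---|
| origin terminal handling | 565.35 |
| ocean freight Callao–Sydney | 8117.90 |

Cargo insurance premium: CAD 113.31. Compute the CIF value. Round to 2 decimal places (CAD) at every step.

CIF = FCA price + pre-shipment costs + freight + insurance
CIF = 302230.61 + 565.35 + 8117.90 + 113.31 = 311027.17

CIF value: CAD 311027.17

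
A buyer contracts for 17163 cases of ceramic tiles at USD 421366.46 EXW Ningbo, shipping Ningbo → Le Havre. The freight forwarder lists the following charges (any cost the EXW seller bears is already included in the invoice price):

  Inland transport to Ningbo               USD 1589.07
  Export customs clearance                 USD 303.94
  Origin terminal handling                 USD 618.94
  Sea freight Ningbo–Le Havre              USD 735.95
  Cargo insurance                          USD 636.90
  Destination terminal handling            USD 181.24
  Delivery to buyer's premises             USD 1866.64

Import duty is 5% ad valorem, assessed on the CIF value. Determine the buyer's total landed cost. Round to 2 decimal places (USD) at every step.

Total landed cost: USD 448561.70

EXW: the seller makes goods available at their premises; the buyer bears all onward costs.
CIF value = EXW price + inland to port + export clearance + origin terminal + freight + insurance = 421366.46 + 1589.07 + 303.94 + 618.94 + 735.95 + 636.90 = 425251.26
Import duty = 425251.26 × 5% = 21262.56
Buyer bears: inland to port 1589.07 + export clearance 303.94 + origin terminal 618.94 + freight 735.95 + insurance 636.90 + destination terminal 181.24 + delivery 1866.64 + duty 21262.56 = 27195.24
Landed cost = invoice 421366.46 + 27195.24 = 448561.70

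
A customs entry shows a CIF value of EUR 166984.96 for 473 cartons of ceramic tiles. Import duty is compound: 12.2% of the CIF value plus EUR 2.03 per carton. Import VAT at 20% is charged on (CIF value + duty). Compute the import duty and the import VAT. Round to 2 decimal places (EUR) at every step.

Import duty: EUR 21332.36; import VAT: EUR 37663.46

Ad valorem component: 166984.96 × 12.2% = 20372.17
Specific component: 473 × 2.03 = 960.19
Import duty = 20372.17 + 960.19 = 21332.36
VAT base = CIF + duty = 166984.96 + 21332.36 = 188317.32
Import VAT = 188317.32 × 20% = 37663.46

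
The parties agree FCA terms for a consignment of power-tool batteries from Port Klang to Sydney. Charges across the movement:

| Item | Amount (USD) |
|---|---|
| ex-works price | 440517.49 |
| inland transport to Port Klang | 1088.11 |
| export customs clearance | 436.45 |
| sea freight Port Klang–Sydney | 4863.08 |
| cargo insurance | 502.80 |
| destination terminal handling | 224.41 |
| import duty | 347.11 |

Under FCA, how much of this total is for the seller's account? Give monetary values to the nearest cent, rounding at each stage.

FCA: the seller delivers export-cleared goods to the carrier; the buyer bears costs from that point.
Seller's account: goods 440517.49 + inland to port 1088.11 + export clearance 436.45 = 442042.05
Buyer's account: freight 4863.08 + insurance 502.80 + destination terminal 224.41 + duty 347.11 = 5937.40

Seller's account: USD 442042.05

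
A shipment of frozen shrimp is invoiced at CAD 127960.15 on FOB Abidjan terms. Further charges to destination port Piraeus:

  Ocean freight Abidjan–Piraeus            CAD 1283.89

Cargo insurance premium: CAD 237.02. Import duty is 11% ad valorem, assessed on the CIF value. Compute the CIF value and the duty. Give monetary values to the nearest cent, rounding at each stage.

CIF = FOB price + freight + insurance
CIF = 127960.15 + 1283.89 + 237.02 = 129481.06
Import duty = 129481.06 × 11% = 14242.92

CIF value: CAD 129481.06; import duty: CAD 14242.92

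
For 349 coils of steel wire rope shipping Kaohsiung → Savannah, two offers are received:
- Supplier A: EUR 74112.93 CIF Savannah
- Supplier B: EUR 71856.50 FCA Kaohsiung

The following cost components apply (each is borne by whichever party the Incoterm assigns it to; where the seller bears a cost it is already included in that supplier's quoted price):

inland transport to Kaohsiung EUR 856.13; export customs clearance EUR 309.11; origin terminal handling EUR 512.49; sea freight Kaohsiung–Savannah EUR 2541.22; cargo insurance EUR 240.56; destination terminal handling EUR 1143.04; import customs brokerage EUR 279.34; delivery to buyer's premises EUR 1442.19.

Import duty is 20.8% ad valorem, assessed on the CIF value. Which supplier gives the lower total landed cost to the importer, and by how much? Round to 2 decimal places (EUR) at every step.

Supplier A is cheaper by EUR 1253.71

Supplier A (CIF):
The CIF price already equals the CIF value: 74112.93
Import duty = 74112.93 × 20.8% = 15415.49
Buyer bears (A): 1143.04 + 279.34 + 1442.19 = 2864.57
Landed cost (A) = invoice 74112.93 + 2864.57 + duty 15415.49 = 92392.99
Supplier B (FCA):
CIF value = FCA price + origin terminal + freight + insurance = 71856.50 + 512.49 + 2541.22 + 240.56 = 75150.77
Import duty = 75150.77 × 20.8% = 15631.36
Buyer bears (B): 512.49 + 2541.22 + 240.56 + 1143.04 + 279.34 + 1442.19 = 6158.84
Landed cost (B) = invoice 71856.50 + 6158.84 + duty 15631.36 = 93646.70
Difference = |92392.99 − 93646.70| = 1253.71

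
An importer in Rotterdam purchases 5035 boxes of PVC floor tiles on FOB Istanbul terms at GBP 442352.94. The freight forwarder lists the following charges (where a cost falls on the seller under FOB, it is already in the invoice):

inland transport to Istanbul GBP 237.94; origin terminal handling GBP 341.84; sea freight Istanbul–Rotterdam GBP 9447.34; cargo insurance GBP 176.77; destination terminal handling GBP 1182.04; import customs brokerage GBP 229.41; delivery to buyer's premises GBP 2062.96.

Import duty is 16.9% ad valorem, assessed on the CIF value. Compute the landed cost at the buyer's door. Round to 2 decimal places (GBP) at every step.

Total landed cost: GBP 531835.58

FOB: the seller bears costs until goods are on board at the origin port; the buyer bears freight, insurance and all costs thereafter.
Already in the invoice (seller's account under FOB): inland to port, origin terminal — exclude.
CIF value = FOB price + freight + insurance = 442352.94 + 9447.34 + 176.77 = 451977.05
Import duty = 451977.05 × 16.9% = 76384.12
Buyer bears: freight 9447.34 + insurance 176.77 + destination terminal 1182.04 + brokerage 229.41 + delivery 2062.96 + duty 76384.12 = 89482.64
Landed cost = invoice 442352.94 + 89482.64 = 531835.58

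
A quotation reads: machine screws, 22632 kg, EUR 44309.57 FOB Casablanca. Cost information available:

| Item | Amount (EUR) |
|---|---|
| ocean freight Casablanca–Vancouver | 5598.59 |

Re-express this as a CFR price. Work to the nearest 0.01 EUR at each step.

CFR price: EUR 49908.16

From FOB to CFR, the seller additionally bears: freight.
CFR price = 44309.57 + 5598.59 = 49908.16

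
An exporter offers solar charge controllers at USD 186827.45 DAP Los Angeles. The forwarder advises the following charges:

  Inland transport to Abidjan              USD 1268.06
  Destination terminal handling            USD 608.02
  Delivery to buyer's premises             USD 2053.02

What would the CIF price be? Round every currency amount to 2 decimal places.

CIF price: USD 184166.41

Not relevant to the conversion: inland to port — on the seller under both DAP and CIF; already in the DAP price and stays in the CIF price.
From DAP to CIF, the seller no longer bears: destination terminal, delivery.
CIF price = 186827.45 − 608.02 − 2053.02 = 184166.41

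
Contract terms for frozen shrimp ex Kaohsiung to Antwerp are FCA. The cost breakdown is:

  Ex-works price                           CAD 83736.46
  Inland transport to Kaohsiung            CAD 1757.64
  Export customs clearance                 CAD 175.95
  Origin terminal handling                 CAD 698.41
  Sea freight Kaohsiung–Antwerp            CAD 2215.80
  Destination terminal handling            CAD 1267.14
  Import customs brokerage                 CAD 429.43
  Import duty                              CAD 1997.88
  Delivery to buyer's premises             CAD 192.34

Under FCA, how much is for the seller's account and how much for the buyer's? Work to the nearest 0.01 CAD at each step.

Seller: CAD 85670.05; buyer: CAD 6801.00

FCA: the seller delivers export-cleared goods to the carrier; the buyer bears costs from that point.
Seller's account: goods 83736.46 + inland to port 1757.64 + export clearance 175.95 = 85670.05
Buyer's account: origin terminal 698.41 + freight 2215.80 + destination terminal 1267.14 + brokerage 429.43 + duty 1997.88 + delivery 192.34 = 6801.00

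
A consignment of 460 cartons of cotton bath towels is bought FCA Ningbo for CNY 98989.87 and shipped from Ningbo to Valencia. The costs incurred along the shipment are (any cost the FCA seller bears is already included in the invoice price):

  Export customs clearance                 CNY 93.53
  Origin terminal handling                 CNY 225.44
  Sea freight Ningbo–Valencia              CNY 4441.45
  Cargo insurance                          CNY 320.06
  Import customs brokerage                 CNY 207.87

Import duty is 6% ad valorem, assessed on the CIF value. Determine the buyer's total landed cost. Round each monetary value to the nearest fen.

Total landed cost: CNY 110423.30

FCA: the seller delivers export-cleared goods to the carrier; the buyer bears costs from that point.
Already in the invoice (seller's account under FCA): export clearance — exclude.
CIF value = FCA price + origin terminal + freight + insurance = 98989.87 + 225.44 + 4441.45 + 320.06 = 103976.82
Import duty = 103976.82 × 6% = 6238.61
Buyer bears: origin terminal 225.44 + freight 4441.45 + insurance 320.06 + brokerage 207.87 + duty 6238.61 = 11433.43
Landed cost = invoice 98989.87 + 11433.43 = 110423.30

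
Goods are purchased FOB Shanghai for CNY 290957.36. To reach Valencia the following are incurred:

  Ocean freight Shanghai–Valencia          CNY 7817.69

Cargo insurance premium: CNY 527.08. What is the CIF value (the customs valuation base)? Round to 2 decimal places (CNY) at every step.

CIF = FOB price + freight + insurance
CIF = 290957.36 + 7817.69 + 527.08 = 299302.13

CIF value: CNY 299302.13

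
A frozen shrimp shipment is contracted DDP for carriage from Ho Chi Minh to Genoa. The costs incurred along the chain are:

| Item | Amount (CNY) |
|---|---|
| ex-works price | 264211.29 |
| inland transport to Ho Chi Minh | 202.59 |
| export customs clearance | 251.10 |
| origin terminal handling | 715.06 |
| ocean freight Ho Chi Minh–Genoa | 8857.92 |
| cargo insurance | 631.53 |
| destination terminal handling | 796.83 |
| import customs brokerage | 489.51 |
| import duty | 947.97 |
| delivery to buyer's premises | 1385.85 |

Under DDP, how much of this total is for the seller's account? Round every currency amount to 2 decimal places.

DDP: the seller bears all costs including import duty.
Seller's account: goods 264211.29 + inland to port 202.59 + export clearance 251.10 + origin terminal 715.06 + freight 8857.92 + insurance 631.53 + destination terminal 796.83 + brokerage 489.51 + duty 947.97 + delivery 1385.85 = 278489.65
Buyer's account: 0.00

Seller's account: CNY 278489.65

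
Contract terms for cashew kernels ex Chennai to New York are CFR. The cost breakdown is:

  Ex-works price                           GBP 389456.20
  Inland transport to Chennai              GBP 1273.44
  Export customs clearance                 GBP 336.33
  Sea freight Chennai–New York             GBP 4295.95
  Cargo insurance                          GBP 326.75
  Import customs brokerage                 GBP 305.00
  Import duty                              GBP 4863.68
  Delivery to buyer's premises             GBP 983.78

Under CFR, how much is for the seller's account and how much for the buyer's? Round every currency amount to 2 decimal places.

CFR: the seller pays costs through ocean freight to the destination port, but not insurance.
Seller's account: goods 389456.20 + inland to port 1273.44 + export clearance 336.33 + freight 4295.95 = 395361.92
Buyer's account: insurance 326.75 + brokerage 305.00 + duty 4863.68 + delivery 983.78 = 6479.21

Seller: GBP 395361.92; buyer: GBP 6479.21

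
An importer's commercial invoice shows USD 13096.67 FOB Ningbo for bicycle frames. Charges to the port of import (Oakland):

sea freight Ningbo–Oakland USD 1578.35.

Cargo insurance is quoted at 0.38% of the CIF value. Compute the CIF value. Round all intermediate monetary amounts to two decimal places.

Let C be the CIF value. C = FOB price + freight + 0.38% × C
C − 0.38% × C = 13096.67 + 1578.35
0.9962 × C = 14675.02
C = 14675.02 / 0.9962 = 14731.00
Insurance premium = 0.38% × 14731.00 = 55.98

CIF value: USD 14731.00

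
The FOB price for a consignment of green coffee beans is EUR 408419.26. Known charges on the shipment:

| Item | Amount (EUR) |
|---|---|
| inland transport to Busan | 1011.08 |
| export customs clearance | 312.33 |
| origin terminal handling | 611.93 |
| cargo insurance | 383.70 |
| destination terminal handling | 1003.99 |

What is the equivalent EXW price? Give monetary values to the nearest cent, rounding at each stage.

EXW price: EUR 406483.92

Not relevant to the conversion: destination terminal, insurance — on the buyer under both terms; not part of either seller's price.
From FOB to EXW, the seller no longer bears: inland to port, export clearance, origin terminal.
EXW price = 408419.26 − 1011.08 − 312.33 − 611.93 = 406483.92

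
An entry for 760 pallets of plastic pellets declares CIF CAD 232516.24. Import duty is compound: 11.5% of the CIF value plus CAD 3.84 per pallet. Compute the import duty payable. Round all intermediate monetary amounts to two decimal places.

Ad valorem component: 232516.24 × 11.5% = 26739.37
Specific component: 760 × 3.84 = 2918.40
Import duty = 26739.37 + 2918.40 = 29657.77

Import duty: CAD 29657.77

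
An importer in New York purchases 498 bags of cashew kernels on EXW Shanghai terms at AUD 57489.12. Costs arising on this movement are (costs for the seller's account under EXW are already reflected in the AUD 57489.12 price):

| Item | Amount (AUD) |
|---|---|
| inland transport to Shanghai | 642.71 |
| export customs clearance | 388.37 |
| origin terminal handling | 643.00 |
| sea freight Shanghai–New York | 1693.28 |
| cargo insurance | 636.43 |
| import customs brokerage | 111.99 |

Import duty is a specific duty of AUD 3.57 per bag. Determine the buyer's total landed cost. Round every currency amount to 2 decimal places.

Total landed cost: AUD 63382.76

EXW: the seller makes goods available at their premises; the buyer bears all onward costs.
CIF value = EXW price + inland to port + export clearance + origin terminal + freight + insurance = 57489.12 + 642.71 + 388.37 + 643.00 + 1693.28 + 636.43 = 61492.91
Import duty = 498 × 3.57 = 1777.86
Buyer bears: inland to port 642.71 + export clearance 388.37 + origin terminal 643.00 + freight 1693.28 + insurance 636.43 + brokerage 111.99 + duty 1777.86 = 5893.64
Landed cost = invoice 57489.12 + 5893.64 = 63382.76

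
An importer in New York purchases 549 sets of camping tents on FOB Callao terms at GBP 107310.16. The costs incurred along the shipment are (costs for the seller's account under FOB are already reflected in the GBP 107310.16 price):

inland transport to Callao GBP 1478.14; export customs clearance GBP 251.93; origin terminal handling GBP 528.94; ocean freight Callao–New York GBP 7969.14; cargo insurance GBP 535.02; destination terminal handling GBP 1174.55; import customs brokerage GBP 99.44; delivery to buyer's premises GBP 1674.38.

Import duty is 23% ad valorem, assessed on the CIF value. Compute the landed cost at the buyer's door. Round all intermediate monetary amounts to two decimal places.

Total landed cost: GBP 145399.98

FOB: the seller bears costs until goods are on board at the origin port; the buyer bears freight, insurance and all costs thereafter.
Already in the invoice (seller's account under FOB): inland to port, export clearance, origin terminal — exclude.
CIF value = FOB price + freight + insurance = 107310.16 + 7969.14 + 535.02 = 115814.32
Import duty = 115814.32 × 23% = 26637.29
Buyer bears: freight 7969.14 + insurance 535.02 + destination terminal 1174.55 + brokerage 99.44 + delivery 1674.38 + duty 26637.29 = 38089.82
Landed cost = invoice 107310.16 + 38089.82 = 145399.98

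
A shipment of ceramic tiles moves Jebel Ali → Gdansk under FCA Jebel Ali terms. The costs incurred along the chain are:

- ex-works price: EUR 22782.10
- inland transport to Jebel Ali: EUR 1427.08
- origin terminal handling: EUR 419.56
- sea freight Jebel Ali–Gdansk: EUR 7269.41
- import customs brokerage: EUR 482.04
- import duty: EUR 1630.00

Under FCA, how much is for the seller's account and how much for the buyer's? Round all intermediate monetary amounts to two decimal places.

FCA: the seller delivers export-cleared goods to the carrier; the buyer bears costs from that point.
Seller's account: goods 22782.10 + inland to port 1427.08 = 24209.18
Buyer's account: origin terminal 419.56 + freight 7269.41 + brokerage 482.04 + duty 1630.00 = 9801.01

Seller: EUR 24209.18; buyer: EUR 9801.01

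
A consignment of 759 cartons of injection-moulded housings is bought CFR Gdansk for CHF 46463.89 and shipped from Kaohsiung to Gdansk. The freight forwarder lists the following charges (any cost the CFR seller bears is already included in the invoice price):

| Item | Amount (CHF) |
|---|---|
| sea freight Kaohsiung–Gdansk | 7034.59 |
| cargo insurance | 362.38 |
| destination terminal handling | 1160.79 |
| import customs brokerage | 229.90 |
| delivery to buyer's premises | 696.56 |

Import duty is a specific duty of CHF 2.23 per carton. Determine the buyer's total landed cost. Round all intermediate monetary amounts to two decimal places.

CFR: the seller pays costs through ocean freight to the destination port, but not insurance.
Already in the invoice (seller's account under CFR): freight — exclude.
CIF value = CFR price + insurance = 46463.89 + 362.38 = 46826.27
Import duty = 759 × 2.23 = 1692.57
Buyer bears: insurance 362.38 + destination terminal 1160.79 + brokerage 229.90 + delivery 696.56 + duty 1692.57 = 4142.20
Landed cost = invoice 46463.89 + 4142.20 = 50606.09

Total landed cost: CHF 50606.09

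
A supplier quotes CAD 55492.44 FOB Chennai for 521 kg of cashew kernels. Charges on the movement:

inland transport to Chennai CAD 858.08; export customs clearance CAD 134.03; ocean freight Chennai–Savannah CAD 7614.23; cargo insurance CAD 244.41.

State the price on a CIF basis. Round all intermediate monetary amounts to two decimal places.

Not relevant to the conversion: export clearance, inland to port — on the seller under both FOB and CIF; already in the FOB price and stays in the CIF price.
From FOB to CIF, the seller additionally bears: freight, insurance.
CIF price = 55492.44 + 7614.23 + 244.41 = 63351.08

CIF price: CAD 63351.08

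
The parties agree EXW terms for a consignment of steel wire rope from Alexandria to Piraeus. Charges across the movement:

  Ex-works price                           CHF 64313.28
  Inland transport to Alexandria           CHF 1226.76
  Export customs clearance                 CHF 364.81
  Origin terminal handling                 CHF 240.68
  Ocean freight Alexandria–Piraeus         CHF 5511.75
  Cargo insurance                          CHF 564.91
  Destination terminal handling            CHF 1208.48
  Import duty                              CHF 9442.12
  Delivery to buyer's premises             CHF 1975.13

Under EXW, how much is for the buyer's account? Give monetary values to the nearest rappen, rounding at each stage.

EXW: the seller makes goods available at their premises; the buyer bears all onward costs.
Seller's account: goods 64313.28 = 64313.28
Buyer's account: inland to port 1226.76 + export clearance 364.81 + origin terminal 240.68 + freight 5511.75 + insurance 564.91 + destination terminal 1208.48 + duty 9442.12 + delivery 1975.13 = 20534.64

Buyer's account: CHF 20534.64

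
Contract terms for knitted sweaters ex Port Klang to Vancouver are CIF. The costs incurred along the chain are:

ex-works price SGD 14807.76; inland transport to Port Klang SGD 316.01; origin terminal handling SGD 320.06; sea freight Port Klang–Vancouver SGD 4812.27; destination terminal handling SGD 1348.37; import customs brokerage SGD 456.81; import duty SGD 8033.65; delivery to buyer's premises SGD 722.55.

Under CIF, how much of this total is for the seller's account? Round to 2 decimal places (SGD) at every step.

CIF: the seller pays costs through ocean freight and marine insurance to the destination port.
Seller's account: goods 14807.76 + inland to port 316.01 + origin terminal 320.06 + freight 4812.27 = 20256.10
Buyer's account: destination terminal 1348.37 + brokerage 456.81 + duty 8033.65 + delivery 722.55 = 10561.38

Seller's account: SGD 20256.10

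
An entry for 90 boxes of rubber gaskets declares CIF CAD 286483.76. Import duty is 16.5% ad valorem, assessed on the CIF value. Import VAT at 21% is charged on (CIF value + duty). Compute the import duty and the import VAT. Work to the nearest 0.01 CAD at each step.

Import duty: CAD 47269.82; import VAT: CAD 70088.25

Import duty = 286483.76 × 16.5% = 47269.82
VAT base = CIF + duty = 286483.76 + 47269.82 = 333753.58
Import VAT = 333753.58 × 21% = 70088.25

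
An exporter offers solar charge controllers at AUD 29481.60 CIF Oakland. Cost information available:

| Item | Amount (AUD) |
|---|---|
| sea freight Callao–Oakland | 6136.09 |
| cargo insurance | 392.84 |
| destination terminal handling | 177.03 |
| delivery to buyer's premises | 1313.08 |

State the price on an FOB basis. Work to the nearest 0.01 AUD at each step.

FOB price: AUD 22952.67

Not relevant to the conversion: destination terminal, delivery — on the buyer under both terms; not part of either seller's price.
From CIF to FOB, the seller no longer bears: freight, insurance.
FOB price = 29481.60 − 6136.09 − 392.84 = 22952.67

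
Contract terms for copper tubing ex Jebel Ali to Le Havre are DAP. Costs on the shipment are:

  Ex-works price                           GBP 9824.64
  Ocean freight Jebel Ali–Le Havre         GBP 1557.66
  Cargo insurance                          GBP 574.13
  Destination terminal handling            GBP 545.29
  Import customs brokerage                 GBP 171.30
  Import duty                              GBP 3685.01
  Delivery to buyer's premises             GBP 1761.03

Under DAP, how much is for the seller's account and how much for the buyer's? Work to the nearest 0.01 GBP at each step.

Seller: GBP 14262.75; buyer: GBP 3856.31

DAP: the seller bears all costs to the named destination except import duty and clearance.
Seller's account: goods 9824.64 + freight 1557.66 + insurance 574.13 + destination terminal 545.29 + delivery 1761.03 = 14262.75
Buyer's account: brokerage 171.30 + duty 3685.01 = 3856.31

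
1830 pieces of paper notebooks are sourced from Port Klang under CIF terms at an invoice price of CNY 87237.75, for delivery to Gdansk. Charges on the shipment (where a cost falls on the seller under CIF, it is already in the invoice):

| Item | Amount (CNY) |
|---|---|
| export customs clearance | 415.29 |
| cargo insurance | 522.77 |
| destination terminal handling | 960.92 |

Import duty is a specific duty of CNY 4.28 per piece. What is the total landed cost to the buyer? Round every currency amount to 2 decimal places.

Total landed cost: CNY 96031.07

CIF: the seller pays costs through ocean freight and marine insurance to the destination port.
Already in the invoice (seller's account under CIF): export clearance, insurance — exclude.
The CIF price already equals the CIF value: 87237.75
Import duty = 1830 × 4.28 = 7832.40
Buyer bears: destination terminal 960.92 + duty 7832.40 = 8793.32
Landed cost = invoice 87237.75 + 8793.32 = 96031.07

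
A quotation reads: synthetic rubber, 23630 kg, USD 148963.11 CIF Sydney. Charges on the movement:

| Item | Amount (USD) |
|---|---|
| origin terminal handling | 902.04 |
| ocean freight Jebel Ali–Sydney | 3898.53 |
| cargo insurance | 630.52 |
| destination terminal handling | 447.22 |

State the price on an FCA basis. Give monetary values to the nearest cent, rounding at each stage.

FCA price: USD 143532.02

Not relevant to the conversion: destination terminal — on the buyer under both terms; not part of either seller's price.
From CIF to FCA, the seller no longer bears: origin terminal, freight, insurance.
FCA price = 148963.11 − 902.04 − 3898.53 − 630.52 = 143532.02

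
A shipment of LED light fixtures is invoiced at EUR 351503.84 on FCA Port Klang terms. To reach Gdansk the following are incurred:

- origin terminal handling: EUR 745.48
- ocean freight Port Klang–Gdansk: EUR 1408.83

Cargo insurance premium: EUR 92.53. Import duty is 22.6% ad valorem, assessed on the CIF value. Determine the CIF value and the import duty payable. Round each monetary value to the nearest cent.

CIF value: EUR 353750.68; import duty: EUR 79947.65

CIF = FCA price + pre-shipment costs + freight + insurance
CIF = 351503.84 + 745.48 + 1408.83 + 92.53 = 353750.68
Import duty = 353750.68 × 22.6% = 79947.65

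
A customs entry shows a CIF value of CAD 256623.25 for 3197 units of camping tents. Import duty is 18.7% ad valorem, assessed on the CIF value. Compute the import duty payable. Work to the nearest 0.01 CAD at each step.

Import duty: CAD 47988.55

Import duty = 256623.25 × 18.7% = 47988.55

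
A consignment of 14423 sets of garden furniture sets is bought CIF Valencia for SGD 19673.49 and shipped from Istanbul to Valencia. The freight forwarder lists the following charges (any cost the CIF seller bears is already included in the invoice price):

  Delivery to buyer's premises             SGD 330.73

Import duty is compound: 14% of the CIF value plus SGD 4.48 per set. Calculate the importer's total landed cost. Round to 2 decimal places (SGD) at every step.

CIF: the seller pays costs through ocean freight and marine insurance to the destination port.
The CIF price already equals the CIF value: 19673.49
Ad valorem component: 19673.49 × 14% = 2754.29
Specific component: 14423 × 4.48 = 64615.04
Import duty = 2754.29 + 64615.04 = 67369.33
Buyer bears: delivery 330.73 + duty 67369.33 = 67700.06
Landed cost = invoice 19673.49 + 67700.06 = 87373.55

Total landed cost: SGD 87373.55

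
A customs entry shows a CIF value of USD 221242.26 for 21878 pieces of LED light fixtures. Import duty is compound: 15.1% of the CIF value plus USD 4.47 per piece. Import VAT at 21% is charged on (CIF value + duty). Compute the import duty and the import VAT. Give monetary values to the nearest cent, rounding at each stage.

Import duty: USD 131202.24; import VAT: USD 74013.35

Ad valorem component: 221242.26 × 15.1% = 33407.58
Specific component: 21878 × 4.47 = 97794.66
Import duty = 33407.58 + 97794.66 = 131202.24
VAT base = CIF + duty = 221242.26 + 131202.24 = 352444.50
Import VAT = 352444.50 × 21% = 74013.35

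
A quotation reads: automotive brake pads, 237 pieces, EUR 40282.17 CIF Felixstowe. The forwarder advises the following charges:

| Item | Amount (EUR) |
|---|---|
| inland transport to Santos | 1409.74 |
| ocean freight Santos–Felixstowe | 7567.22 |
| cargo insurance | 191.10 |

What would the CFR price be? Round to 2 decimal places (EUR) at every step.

CFR price: EUR 40091.07

Not relevant to the conversion: inland to port, freight — on the seller under both CIF and CFR; already in the CIF price and stays in the CFR price.
From CIF to CFR, the seller no longer bears: insurance.
CFR price = 40282.17 − 191.10 = 40091.07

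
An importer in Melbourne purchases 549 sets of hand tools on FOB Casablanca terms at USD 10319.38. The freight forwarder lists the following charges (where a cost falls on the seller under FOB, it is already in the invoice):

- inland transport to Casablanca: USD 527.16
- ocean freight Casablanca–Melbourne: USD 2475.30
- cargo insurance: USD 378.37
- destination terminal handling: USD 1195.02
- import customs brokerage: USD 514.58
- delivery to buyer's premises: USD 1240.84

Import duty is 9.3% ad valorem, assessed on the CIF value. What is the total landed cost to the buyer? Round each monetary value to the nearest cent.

FOB: the seller bears costs until goods are on board at the origin port; the buyer bears freight, insurance and all costs thereafter.
Already in the invoice (seller's account under FOB): inland to port — exclude.
CIF value = FOB price + freight + insurance = 10319.38 + 2475.30 + 378.37 = 13173.05
Import duty = 13173.05 × 9.3% = 1225.09
Buyer bears: freight 2475.30 + insurance 378.37 + destination terminal 1195.02 + brokerage 514.58 + delivery 1240.84 + duty 1225.09 = 7029.20
Landed cost = invoice 10319.38 + 7029.20 = 17348.58

Total landed cost: USD 17348.58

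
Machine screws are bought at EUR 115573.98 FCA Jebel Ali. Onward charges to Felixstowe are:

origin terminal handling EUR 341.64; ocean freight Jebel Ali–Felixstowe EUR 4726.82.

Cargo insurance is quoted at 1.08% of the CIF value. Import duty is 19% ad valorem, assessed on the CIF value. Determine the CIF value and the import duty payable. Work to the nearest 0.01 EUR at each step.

Let C be the CIF value. C = FCA price + pre-shipment costs + freight + 1.08% × C
C − 1.08% × C = 115573.98 + 341.64 + 4726.82
0.9892 × C = 120642.44
C = 120642.44 / 0.9892 = 121959.60
Insurance premium = 1.08% × 121959.60 = 1317.16
Import duty = 121959.60 × 19% = 23172.32

CIF value: EUR 121959.60; import duty: EUR 23172.32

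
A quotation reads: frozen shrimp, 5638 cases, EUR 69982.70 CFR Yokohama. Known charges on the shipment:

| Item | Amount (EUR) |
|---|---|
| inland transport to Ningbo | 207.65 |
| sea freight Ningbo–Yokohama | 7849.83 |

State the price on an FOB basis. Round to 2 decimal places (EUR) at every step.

FOB price: EUR 62132.87

Not relevant to the conversion: inland to port — on the seller under both CFR and FOB; already in the CFR price and stays in the FOB price.
From CFR to FOB, the seller no longer bears: freight.
FOB price = 69982.70 − 7849.83 = 62132.87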